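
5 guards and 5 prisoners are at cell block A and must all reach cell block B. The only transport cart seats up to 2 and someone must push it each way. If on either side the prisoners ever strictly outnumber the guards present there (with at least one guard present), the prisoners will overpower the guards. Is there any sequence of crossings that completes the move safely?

No

Following every safe sequence of crossings from the start, the most of the 10 that can be at cell block B as the transport cart arrives there on crossings 1, 3, 5, 7 is 2, 3, 4, 5 respectively; the best ever achieved is 5 of 10.
From crossing 9 on, no configuration arises that was not already reachable earlier: only 13 distinct safe configurations (who is on which side, and where the transport cart is) can ever be reached, none of them has everyone across, and every continuation just revisits them. They are: 0 guards + 0 prisoners across (transport cart back at the start); 0 guards + 1 prisoner across (transport cart there); 0 guards + 1 prisoner across (transport cart back at the start); 0 guards + 2 prisoners across (transport cart there); 0 guards + 2 prisoners across (transport cart back at the start); 0 guards + 3 prisoners across (transport cart there); 0 guards + 3 prisoners across (transport cart back at the start); 0 guards + 4 prisoners across (transport cart there); 0 guards + 4 prisoners across (transport cart back at the start); 0 guards + 5 prisoners across (transport cart there); 1 guard + 1 prisoner across (transport cart there); 1 guard + 1 prisoner across (transport cart back at the start); 2 guards + 2 prisoners across (transport cart there). So no valid plan exists.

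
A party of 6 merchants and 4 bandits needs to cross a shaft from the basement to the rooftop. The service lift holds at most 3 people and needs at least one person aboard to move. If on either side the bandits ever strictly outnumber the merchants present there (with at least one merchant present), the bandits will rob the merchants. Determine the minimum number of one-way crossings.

Counting alone: each trip to the rooftop takes at most 3 across and each return brings at least 1 back, so after t trips out (and t−1 returns) at most 3t − (t−1) of the 10 are across; that first reaches 10 at t = 5, so at least 9 crossings are needed.
The plan below uses exactly 9 crossings, so it is optimal:
1. 2 bandits → the rooftop.  (the basement: 6M 2B; the rooftop: 0M 2B)
2. 1 bandit ← the basement.  (the basement: 6M 3B; the rooftop: 0M 1B)
3. 3 bandits → the rooftop.  (the basement: 6M 0B; the rooftop: 0M 4B)
4. 1 bandit ← the basement.  (the basement: 6M 1B; the rooftop: 0M 3B)
5. 3 merchants → the rooftop.  (the basement: 3M 1B; the rooftop: 3M 3B)
6. 1 bandit ← the basement.  (the basement: 3M 2B; the rooftop: 3M 2B)
7. 1 merchant and 2 bandits → the rooftop.  (the basement: 2M 0B; the rooftop: 4M 4B)
8. 1 bandit ← the basement.  (the basement: 2M 1B; the rooftop: 4M 3B)
9. 2 merchants and 1 bandit → the rooftop.  (the basement: 0M 0B; the rooftop: 6M 4B)

9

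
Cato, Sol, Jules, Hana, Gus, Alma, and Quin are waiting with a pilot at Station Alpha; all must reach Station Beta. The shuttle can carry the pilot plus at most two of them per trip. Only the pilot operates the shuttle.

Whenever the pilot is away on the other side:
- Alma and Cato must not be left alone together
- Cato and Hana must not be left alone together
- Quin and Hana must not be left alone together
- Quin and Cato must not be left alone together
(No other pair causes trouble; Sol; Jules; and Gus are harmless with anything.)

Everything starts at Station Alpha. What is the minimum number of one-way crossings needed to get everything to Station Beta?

Counting alone: the pilot can take at most 2 across per trip to Station Beta, so moving all 7 needs at least 4 loaded trips out, with a return between consecutive ones — at least 7 crossings.
The safety rule pushes this higher. Following every safe sequence of crossings, the most of the 7 that can be at Station Beta as the shuttle arrives there on crossings 7, 9 is 5, 6 respectively — never all 7.
So no plan with fewer than 11 crossings exists, and this one achieves 11:
1. Pilot goes to Station Beta with Cato and Hana.
2. Pilot goes back to Station Alpha with Cato.
3. Pilot goes to Station Beta with Cato and Sol.
4. Pilot goes back to Station Alpha with Cato.
5. Pilot goes to Station Beta with Cato and Jules.
6. Pilot goes back to Station Alpha with Cato.
7. Pilot goes to Station Beta with Cato and Gus.
8. Pilot goes back to Station Alpha with Cato.
9. Pilot goes to Station Beta with Alma and Cato.
10. Pilot goes back to Station Alpha with Cato.
11. Pilot goes to Station Beta with Cato and Quin.

11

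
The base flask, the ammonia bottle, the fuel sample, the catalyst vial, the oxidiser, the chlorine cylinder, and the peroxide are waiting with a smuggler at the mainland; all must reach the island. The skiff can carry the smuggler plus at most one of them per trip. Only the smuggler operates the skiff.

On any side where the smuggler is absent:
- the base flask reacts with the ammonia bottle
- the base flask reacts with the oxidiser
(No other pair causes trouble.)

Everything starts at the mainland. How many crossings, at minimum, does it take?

Counting alone: the smuggler can take at most 1 across per trip to the island, so moving all 7 needs at least 7 loaded trips out, with a return between consecutive ones — at least 13 crossings.
The safety rule pushes this higher. Following every safe sequence of crossings, the most of the 7 that can be at the island as the skiff arrives there on crossing 13 is 6 — never all 7.
So no plan with fewer than 15 crossings exists, and this one achieves 15:
1. Smuggler goes to the island with the base flask.
2. Smuggler goes back to the mainland alone.
3. Smuggler goes to the island with the ammonia bottle.
4. Smuggler goes back to the mainland with the base flask.
5. Smuggler goes to the island with the oxidiser.
6. Smuggler goes back to the mainland alone.
7. Smuggler goes to the island with the fuel sample.
8. Smuggler goes back to the mainland alone.
9. Smuggler goes to the island with the catalyst vial.
10. Smuggler goes back to the mainland alone.
11. Smuggler goes to the island with the chlorine cylinder.
12. Smuggler goes back to the mainland alone.
13. Smuggler goes to the island with the peroxide.
14. Smuggler goes back to the mainland alone.
15. Smuggler goes to the island with the base flask.

15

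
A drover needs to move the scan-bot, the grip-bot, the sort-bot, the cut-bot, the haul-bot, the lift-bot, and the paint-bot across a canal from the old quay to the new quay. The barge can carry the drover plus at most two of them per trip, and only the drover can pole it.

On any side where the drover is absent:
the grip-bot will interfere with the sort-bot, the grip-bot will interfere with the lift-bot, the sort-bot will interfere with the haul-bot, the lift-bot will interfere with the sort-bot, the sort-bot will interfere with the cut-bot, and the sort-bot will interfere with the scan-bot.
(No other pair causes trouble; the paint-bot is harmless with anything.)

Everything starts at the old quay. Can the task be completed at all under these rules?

1. Drover goes to the new quay with the grip-bot and the sort-bot.
2. Drover goes back to the old quay with the grip-bot.
3. Drover goes to the new quay with the grip-bot and the scan-bot.
4. Drover goes back to the old quay with the sort-bot.
5. Drover goes to the new quay with the cut-bot and the sort-bot.
6. Drover goes back to the old quay with the sort-bot.
7. Drover goes to the new quay with the haul-bot and the sort-bot.
8. Drover goes back to the old quay with the sort-bot.
9. Drover goes to the new quay with the paint-bot and the sort-bot.
10. Drover goes back to the old quay with the sort-bot.
11. Drover goes to the new quay with the lift-bot and the sort-bot.

Yes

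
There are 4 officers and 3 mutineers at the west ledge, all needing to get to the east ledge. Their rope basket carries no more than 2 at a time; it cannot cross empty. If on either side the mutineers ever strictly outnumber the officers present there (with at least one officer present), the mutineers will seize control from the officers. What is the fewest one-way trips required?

Counting alone: each trip to the east ledge takes at most 2 across and each return brings at least 1 back, so after t trips out (and t−1 returns) at most 2t − (t−1) of the 7 are across; that first reaches 7 at t = 6, so at least 11 crossings are needed.
The plan below uses exactly 11 crossings, so it is optimal:
1. 2 mutineers → the east ledge.  (the west ledge: 4O 1M; the east ledge: 0O 2M)
2. 1 mutineer ← the west ledge.  (the west ledge: 4O 2M; the east ledge: 0O 1M)
3. 2 mutineers → the east ledge.  (the west ledge: 4O 0M; the east ledge: 0O 3M)
4. 1 mutineer ← the west ledge.  (the west ledge: 4O 1M; the east ledge: 0O 2M)
5. 2 officers → the east ledge.  (the west ledge: 2O 1M; the east ledge: 2O 2M)
6. 1 mutineer ← the west ledge.  (the west ledge: 2O 2M; the east ledge: 2O 1M)
7. 1 officer and 1 mutineer → the east ledge.  (the west ledge: 1O 1M; the east ledge: 3O 2M)
8. 1 officer ← the west ledge.  (the west ledge: 2O 1M; the east ledge: 2O 2M)
9. 1 officer and 1 mutineer → the east ledge.  (the west ledge: 1O 0M; the east ledge: 3O 3M)
10. 1 mutineer ← the west ledge.  (the west ledge: 1O 1M; the east ledge: 3O 2M)
11. 1 officer and 1 mutineer → the east ledge.  (the west ledge: 0O 0M; the east ledge: 4O 3M)

11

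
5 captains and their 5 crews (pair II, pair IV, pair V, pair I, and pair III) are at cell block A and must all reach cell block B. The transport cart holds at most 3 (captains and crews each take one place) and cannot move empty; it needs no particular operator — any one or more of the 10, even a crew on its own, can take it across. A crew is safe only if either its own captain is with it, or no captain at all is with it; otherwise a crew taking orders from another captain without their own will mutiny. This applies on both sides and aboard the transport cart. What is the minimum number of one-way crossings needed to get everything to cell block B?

11

Counting alone: each trip to cell block B takes at most 3 across and each return brings at least 1 back, so after t trips out (and t−1 returns) at most 3t − (t−1) of the 10 are across; that first reaches 10 at t = 5, so at least 9 crossings are needed.
The safety rule pushes this higher. Following every safe sequence of crossings, the most of the 10 that can be at cell block B as the transport cart arrives there on crossing 9 is 9 — never all 10.
So no plan with fewer than 11 crossings exists, and this one achieves 11:
1. captain II and crew II cross → cell block B.
2. captain II crosses ← cell block A.
3. crew I, crew IV, and crew V cross → cell block B.
4. crew II crosses ← cell block A.
5. captain I, captain IV, and captain V cross → cell block B.
6. captain IV and crew IV cross ← cell block A.
7. captain II, captain III, and captain IV cross → cell block B.
8. crew V crosses ← cell block A.
9. crew II and crew IV cross → cell block B.
10. crew II crosses ← cell block A.
11. crew II, crew III, and crew V cross → cell block B.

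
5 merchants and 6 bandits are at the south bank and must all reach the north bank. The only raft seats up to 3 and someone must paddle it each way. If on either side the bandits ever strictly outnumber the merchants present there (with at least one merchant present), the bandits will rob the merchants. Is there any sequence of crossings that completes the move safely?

No

The bandits already outnumber the merchants at the south bank before anyone moves, so the starting position itself is disallowed.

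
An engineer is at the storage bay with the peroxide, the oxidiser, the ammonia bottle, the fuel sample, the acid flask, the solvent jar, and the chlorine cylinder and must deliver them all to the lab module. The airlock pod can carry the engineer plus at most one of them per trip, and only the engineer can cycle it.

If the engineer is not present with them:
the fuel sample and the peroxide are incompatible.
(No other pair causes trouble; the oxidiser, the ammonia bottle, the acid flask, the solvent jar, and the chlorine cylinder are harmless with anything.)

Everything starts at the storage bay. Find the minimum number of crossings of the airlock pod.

Counting alone: the engineer can take at most 1 across per trip to the lab module, so moving all 7 needs at least 7 loaded trips out, with a return between consecutive ones — at least 13 crossings.
The plan below uses exactly 13 crossings, so it is optimal:
1. Engineer goes to the lab module with the peroxide.  [the storage bay: the acid flask, the ammonia bottle, the chlorine cylinder, the fuel sample, the oxidiser, the solvent jar | the lab module: the peroxide]
2. Engineer goes back to the storage bay alone.  [the storage bay: the acid flask, the ammonia bottle, the chlorine cylinder, the fuel sample, the oxidiser, the solvent jar | the lab module: the peroxide]
3. Engineer goes to the lab module with the oxidiser.  [the storage bay: the acid flask, the ammonia bottle, the chlorine cylinder, the fuel sample, the solvent jar | the lab module: the oxidiser, the peroxide]
4. Engineer goes back to the storage bay alone.  [the storage bay: the acid flask, the ammonia bottle, the chlorine cylinder, the fuel sample, the solvent jar | the lab module: the oxidiser, the peroxide]
5. Engineer goes to the lab module with the ammonia bottle.  [the storage bay: the acid flask, the chlorine cylinder, the fuel sample, the solvent jar | the lab module: the ammonia bottle, the oxidiser, the peroxide]
6. Engineer goes back to the storage bay alone.  [the storage bay: the acid flask, the chlorine cylinder, the fuel sample, the solvent jar | the lab module: the ammonia bottle, the oxidiser, the peroxide]
7. Engineer goes to the lab module with the acid flask.  [the storage bay: the chlorine cylinder, the fuel sample, the solvent jar | the lab module: the acid flask, the ammonia bottle, the oxidiser, the peroxide]
8. Engineer goes back to the storage bay alone.  [the storage bay: the chlorine cylinder, the fuel sample, the solvent jar | the lab module: the acid flask, the ammonia bottle, the oxidiser, the peroxide]
9. Engineer goes to the lab module with the solvent jar.  [the storage bay: the chlorine cylinder, the fuel sample | the lab module: the acid flask, the ammonia bottle, the oxidiser, the peroxide, the solvent jar]
10. Engineer goes back to the storage bay alone.  [the storage bay: the chlorine cylinder, the fuel sample | the lab module: the acid flask, the ammonia bottle, the oxidiser, the peroxide, the solvent jar]
11. Engineer goes to the lab module with the chlorine cylinder.  [the storage bay: the fuel sample | the lab module: the acid flask, the ammonia bottle, the chlorine cylinder, the oxidiser, the peroxide, the solvent jar]
12. Engineer goes back to the storage bay alone.  [the storage bay: the fuel sample | the lab module: the acid flask, the ammonia bottle, the chlorine cylinder, the oxidiser, the peroxide, the solvent jar]
13. Engineer goes to the lab module with the fuel sample.  [the storage bay: — | the lab module: the acid flask, the ammonia bottle, the chlorine cylinder, the fuel sample, the oxidiser, the peroxide, the solvent jar]

13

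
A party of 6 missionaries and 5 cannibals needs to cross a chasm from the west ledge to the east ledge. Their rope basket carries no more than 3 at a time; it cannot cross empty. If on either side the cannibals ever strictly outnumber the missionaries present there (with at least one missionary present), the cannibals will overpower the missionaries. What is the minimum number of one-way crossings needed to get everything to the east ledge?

9

Counting alone: each trip to the east ledge takes at most 3 across and each return brings at least 1 back, so after t trips out (and t−1 returns) at most 3t − (t−1) of the 11 are across; that first reaches 11 at t = 5, so at least 9 crossings are needed.
The plan below uses exactly 9 crossings, so it is optimal:
1. 3 cannibals → the east ledge.  (the west ledge: 6M 2C; the east ledge: 0M 3C)
2. 1 cannibal ← the west ledge.  (the west ledge: 6M 3C; the east ledge: 0M 2C)
3. 3 missionaries → the east ledge.  (the west ledge: 3M 3C; the east ledge: 3M 2C)
4. 1 missionary ← the west ledge.  (the west ledge: 4M 3C; the east ledge: 2M 2C)
5. 2 missionaries and 1 cannibal → the east ledge.  (the west ledge: 2M 2C; the east ledge: 4M 3C)
6. 1 missionary ← the west ledge.  (the west ledge: 3M 2C; the east ledge: 3M 3C)
7. 2 missionaries and 1 cannibal → the east ledge.  (the west ledge: 1M 1C; the east ledge: 5M 4C)
8. 1 missionary ← the west ledge.  (the west ledge: 2M 1C; the east ledge: 4M 4C)
9. 2 missionaries and 1 cannibal → the east ledge.  (the west ledge: 0M 0C; the east ledge: 6M 5C)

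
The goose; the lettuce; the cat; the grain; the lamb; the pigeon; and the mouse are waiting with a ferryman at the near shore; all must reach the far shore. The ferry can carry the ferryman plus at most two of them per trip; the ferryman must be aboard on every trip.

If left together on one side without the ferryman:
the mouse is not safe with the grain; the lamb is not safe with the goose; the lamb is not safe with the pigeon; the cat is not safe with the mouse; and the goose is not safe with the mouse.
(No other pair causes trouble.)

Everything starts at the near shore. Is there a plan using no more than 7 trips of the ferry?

Counting alone: the ferryman can take at most 2 across per trip to the far shore, so moving all 7 needs at least 4 loaded trips out, with a return between consecutive ones — at least 7 crossings.
The safety rule pushes this higher. Following every safe sequence of crossings, the most of the 7 that can be at the far shore as the ferry arrives there on crossing 7 is 6 — never all 7.
So the move cannot be finished within 7 crossings. (The shortest complete plan takes 9:)
1. Ferryman goes to the far shore with the lamb and the mouse.
2. Ferryman goes back to the near shore alone.
3. Ferryman goes to the far shore with the lettuce.
4. Ferryman goes back to the near shore alone.
5. Ferryman goes to the far shore with the cat and the goose.
6. Ferryman goes back to the near shore with the lamb and the mouse.
7. Ferryman goes to the far shore with the grain and the pigeon.
8. Ferryman goes back to the near shore alone.
9. Ferryman goes to the far shore with the lamb and the mouse.

No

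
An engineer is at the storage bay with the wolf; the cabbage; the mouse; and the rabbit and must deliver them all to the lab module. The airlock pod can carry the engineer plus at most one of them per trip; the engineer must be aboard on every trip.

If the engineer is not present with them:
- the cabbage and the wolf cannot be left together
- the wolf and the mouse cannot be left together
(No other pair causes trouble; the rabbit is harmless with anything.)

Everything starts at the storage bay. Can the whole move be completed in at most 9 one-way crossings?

Yes

Yes — this plan uses 9 crossings (≤ 9):
1. Engineer goes to the lab module with the wolf.
2. Engineer goes back to the storage bay alone.
3. Engineer goes to the lab module with the cabbage.
4. Engineer goes back to the storage bay with the wolf.
5. Engineer goes to the lab module with the mouse.
6. Engineer goes back to the storage bay alone.
7. Engineer goes to the lab module with the rabbit.
8. Engineer goes back to the storage bay alone.
9. Engineer goes to the lab module with the wolf.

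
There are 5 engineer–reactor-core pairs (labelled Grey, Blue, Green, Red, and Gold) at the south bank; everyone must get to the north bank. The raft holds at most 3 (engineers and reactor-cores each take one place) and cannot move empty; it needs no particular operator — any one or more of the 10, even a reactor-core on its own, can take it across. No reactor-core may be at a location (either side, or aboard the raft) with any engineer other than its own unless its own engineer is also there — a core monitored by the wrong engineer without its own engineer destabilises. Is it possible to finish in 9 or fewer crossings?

No

Counting alone: each trip to the north bank takes at most 3 across and each return brings at least 1 back, so after t trips out (and t−1 returns) at most 3t − (t−1) of the 10 are across; that first reaches 10 at t = 5, so at least 9 crossings are needed.
The safety rule pushes this higher. Following every safe sequence of crossings, the most of the 10 that can be at the north bank as the raft arrives there on crossing 9 is 9 — never all 10.
So the move cannot be finished within 9 crossings. (The shortest complete plan takes 11:)
1. engineer Grey and reactor-core Grey cross → the north bank.
2. engineer Grey crosses ← the south bank.
3. reactor-core Blue, reactor-core Green, and reactor-core Red cross → the north bank.
4. reactor-core Grey crosses ← the south bank.
5. engineer Blue, engineer Green, and engineer Red cross → the north bank.
6. engineer Blue and reactor-core Blue cross ← the south bank.
7. engineer Blue, engineer Gold, and engineer Grey cross → the north bank.
8. reactor-core Green crosses ← the south bank.
9. reactor-core Blue and reactor-core Grey cross → the north bank.
10. reactor-core Grey crosses ← the south bank.
11. reactor-core Gold, reactor-core Green, and reactor-core Grey cross → the north bank.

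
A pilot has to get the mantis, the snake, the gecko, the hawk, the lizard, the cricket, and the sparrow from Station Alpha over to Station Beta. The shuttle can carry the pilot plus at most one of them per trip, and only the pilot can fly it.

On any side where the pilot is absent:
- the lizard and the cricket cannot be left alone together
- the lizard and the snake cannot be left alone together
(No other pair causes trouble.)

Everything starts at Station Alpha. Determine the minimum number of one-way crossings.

Counting alone: the pilot can take at most 1 across per trip to Station Beta, so moving all 7 needs at least 7 loaded trips out, with a return between consecutive ones — at least 13 crossings.
The safety rule pushes this higher. Following every safe sequence of crossings, the most of the 7 that can be at Station Beta as the shuttle arrives there on crossing 13 is 6 — never all 7.
So no plan with fewer than 15 crossings exists, and this one achieves 15:
1. Pilot goes to Station Beta with the lizard.
2. Pilot goes back to Station Alpha alone.
3. Pilot goes to Station Beta with the mantis.
4. Pilot goes back to Station Alpha alone.
5. Pilot goes to Station Beta with the snake.
6. Pilot goes back to Station Alpha with the lizard.
7. Pilot goes to Station Beta with the cricket.
8. Pilot goes back to Station Alpha alone.
9. Pilot goes to Station Beta with the gecko.
10. Pilot goes back to Station Alpha alone.
11. Pilot goes to Station Beta with the hawk.
12. Pilot goes back to Station Alpha alone.
13. Pilot goes to Station Beta with the sparrow.
14. Pilot goes back to Station Alpha alone.
15. Pilot goes to Station Beta with the lizard.

15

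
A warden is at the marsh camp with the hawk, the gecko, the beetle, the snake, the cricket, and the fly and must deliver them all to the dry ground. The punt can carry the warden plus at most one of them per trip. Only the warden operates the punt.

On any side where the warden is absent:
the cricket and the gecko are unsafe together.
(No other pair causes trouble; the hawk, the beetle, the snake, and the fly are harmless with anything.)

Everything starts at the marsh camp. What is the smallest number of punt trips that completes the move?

Counting alone: the warden can take at most 1 across per trip to the dry ground, so moving all 6 needs at least 6 loaded trips out, with a return between consecutive ones — at least 11 crossings.
The plan below uses exactly 11 crossings, so it is optimal:
1. Warden goes to the dry ground with the gecko.  [the marsh camp: the beetle, the cricket, the fly, the hawk, the snake | the dry ground: the gecko]
2. Warden goes back to the marsh camp alone.  [the marsh camp: the beetle, the cricket, the fly, the hawk, the snake | the dry ground: the gecko]
3. Warden goes to the dry ground with the hawk.  [the marsh camp: the beetle, the cricket, the fly, the snake | the dry ground: the gecko, the hawk]
4. Warden goes back to the marsh camp alone.  [the marsh camp: the beetle, the cricket, the fly, the snake | the dry ground: the gecko, the hawk]
5. Warden goes to the dry ground with the beetle.  [the marsh camp: the cricket, the fly, the snake | the dry ground: the beetle, the gecko, the hawk]
6. Warden goes back to the marsh camp alone.  [the marsh camp: the cricket, the fly, the snake | the dry ground: the beetle, the gecko, the hawk]
7. Warden goes to the dry ground with the snake.  [the marsh camp: the cricket, the fly | the dry ground: the beetle, the gecko, the hawk, the snake]
8. Warden goes back to the marsh camp alone.  [the marsh camp: the cricket, the fly | the dry ground: the beetle, the gecko, the hawk, the snake]
9. Warden goes to the dry ground with the fly.  [the marsh camp: the cricket | the dry ground: the beetle, the fly, the gecko, the hawk, the snake]
10. Warden goes back to the marsh camp alone.  [the marsh camp: the cricket | the dry ground: the beetle, the fly, the gecko, the hawk, the snake]
11. Warden goes to the dry ground with the cricket.  [the marsh camp: — | the dry ground: the beetle, the cricket, the fly, the gecko, the hawk, the snake]

11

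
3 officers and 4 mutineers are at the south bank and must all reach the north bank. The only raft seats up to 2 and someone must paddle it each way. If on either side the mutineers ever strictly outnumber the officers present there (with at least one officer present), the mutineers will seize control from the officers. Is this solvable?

The mutineers already outnumber the officers at the south bank before anyone moves, so the starting position itself is disallowed.

No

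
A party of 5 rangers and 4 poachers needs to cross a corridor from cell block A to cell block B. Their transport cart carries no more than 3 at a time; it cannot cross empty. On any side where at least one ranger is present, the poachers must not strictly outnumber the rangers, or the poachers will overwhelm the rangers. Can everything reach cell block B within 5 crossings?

No

Counting alone: each trip to cell block B takes at most 3 across and each return brings at least 1 back, so after t trips out (and t−1 returns) at most 3t − (t−1) of the 9 are across; that first reaches 9 at t = 4, so at least 7 crossings are needed.
Since 5 < 7, 5 crossings cannot be enough. (The shortest complete plan in fact takes 7:)
1. 3 poachers → cell block B.  (cell block A: 5R 1P; cell block B: 0R 3P)
2. 1 poacher ← cell block A.  (cell block A: 5R 2P; cell block B: 0R 2P)
3. 3 rangers → cell block B.  (cell block A: 2R 2P; cell block B: 3R 2P)
4. 1 ranger ← cell block A.  (cell block A: 3R 2P; cell block B: 2R 2P)
5. 2 rangers and 1 poacher → cell block B.  (cell block A: 1R 1P; cell block B: 4R 3P)
6. 1 ranger ← cell block A.  (cell block A: 2R 1P; cell block B: 3R 3P)
7. 2 rangers and 1 poacher → cell block B.  (cell block A: 0R 0P; cell block B: 5R 4P)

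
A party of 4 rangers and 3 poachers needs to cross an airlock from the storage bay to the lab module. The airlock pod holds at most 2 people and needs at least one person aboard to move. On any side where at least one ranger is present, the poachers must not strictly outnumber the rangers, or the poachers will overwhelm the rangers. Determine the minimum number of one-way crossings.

11

Counting alone: each trip to the lab module takes at most 2 across and each return brings at least 1 back, so after t trips out (and t−1 returns) at most 2t − (t−1) of the 7 are across; that first reaches 7 at t = 6, so at least 11 crossings are needed.
The plan below uses exactly 11 crossings, so it is optimal:
1. 2 poachers → the lab module.  (the storage bay: 4R 1P; the lab module: 0R 2P)
2. 1 poacher ← the storage bay.  (the storage bay: 4R 2P; the lab module: 0R 1P)
3. 2 poachers → the lab module.  (the storage bay: 4R 0P; the lab module: 0R 3P)
4. 1 poacher ← the storage bay.  (the storage bay: 4R 1P; the lab module: 0R 2P)
5. 2 rangers → the lab module.  (the storage bay: 2R 1P; the lab module: 2R 2P)
6. 1 poacher ← the storage bay.  (the storage bay: 2R 2P; the lab module: 2R 1P)
7. 1 ranger and 1 poacher → the lab module.  (the storage bay: 1R 1P; the lab module: 3R 2P)
8. 1 ranger ← the storage bay.  (the storage bay: 2R 1P; the lab module: 2R 2P)
9. 1 ranger and 1 poacher → the lab module.  (the storage bay: 1R 0P; the lab module: 3R 3P)
10. 1 poacher ← the storage bay.  (the storage bay: 1R 1P; the lab module: 3R 2P)
11. 1 ranger and 1 poacher → the lab module.  (the storage bay: 0R 0P; the lab module: 4R 3P)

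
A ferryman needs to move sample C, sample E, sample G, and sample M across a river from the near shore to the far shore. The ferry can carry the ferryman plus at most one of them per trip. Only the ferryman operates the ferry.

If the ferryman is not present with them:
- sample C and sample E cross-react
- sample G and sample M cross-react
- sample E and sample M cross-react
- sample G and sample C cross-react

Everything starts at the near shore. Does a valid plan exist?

Whatever the first load, the items left behind include a forbidden pair without the ferryman. No opening move is safe, so no plan exists.

No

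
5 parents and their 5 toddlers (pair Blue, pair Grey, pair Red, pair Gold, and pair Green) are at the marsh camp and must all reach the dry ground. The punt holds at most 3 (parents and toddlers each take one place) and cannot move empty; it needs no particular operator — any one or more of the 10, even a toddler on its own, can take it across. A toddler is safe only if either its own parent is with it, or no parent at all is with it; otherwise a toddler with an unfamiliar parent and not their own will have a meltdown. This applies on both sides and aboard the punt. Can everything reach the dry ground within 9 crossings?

Counting alone: each trip to the dry ground takes at most 3 across and each return brings at least 1 back, so after t trips out (and t−1 returns) at most 3t − (t−1) of the 10 are across; that first reaches 10 at t = 5, so at least 9 crossings are needed.
The safety rule pushes this higher. Following every safe sequence of crossings, the most of the 10 that can be at the dry ground as the punt arrives there on crossing 9 is 9 — never all 10.
So the move cannot be finished within 9 crossings. (The shortest complete plan takes 11:)
1. parent Blue and toddler Blue cross → the dry ground.
2. parent Blue crosses ← the marsh camp.
3. toddler Gold, toddler Grey, and toddler Red cross → the dry ground.
4. toddler Blue crosses ← the marsh camp.
5. parent Gold, parent Grey, and parent Red cross → the dry ground.
6. parent Grey and toddler Grey cross ← the marsh camp.
7. parent Blue, parent Green, and parent Grey cross → the dry ground.
8. toddler Red crosses ← the marsh camp.
9. toddler Blue and toddler Grey cross → the dry ground.
10. toddler Blue crosses ← the marsh camp.
11. toddler Blue, toddler Green, and toddler Red cross → the dry ground.

No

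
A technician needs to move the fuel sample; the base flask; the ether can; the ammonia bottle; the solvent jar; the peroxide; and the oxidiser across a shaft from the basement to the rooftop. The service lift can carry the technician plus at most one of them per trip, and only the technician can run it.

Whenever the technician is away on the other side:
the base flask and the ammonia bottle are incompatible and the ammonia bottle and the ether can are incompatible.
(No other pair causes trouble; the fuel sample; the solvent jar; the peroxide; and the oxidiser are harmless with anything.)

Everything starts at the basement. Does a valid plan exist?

1. Technician goes to the rooftop with the ammonia bottle.  [the basement: the base flask, the ether can, the fuel sample, the oxidiser, the peroxide, the solvent jar | the rooftop: the ammonia bottle]
2. Technician goes back to the basement alone.  [the basement: the base flask, the ether can, the fuel sample, the oxidiser, the peroxide, the solvent jar | the rooftop: the ammonia bottle]
3. Technician goes to the rooftop with the fuel sample.  [the basement: the base flask, the ether can, the oxidiser, the peroxide, the solvent jar | the rooftop: the ammonia bottle, the fuel sample]
4. Technician goes back to the basement alone.  [the basement: the base flask, the ether can, the oxidiser, the peroxide, the solvent jar | the rooftop: the ammonia bottle, the fuel sample]
5. Technician goes to the rooftop with the base flask.  [the basement: the ether can, the oxidiser, the peroxide, the solvent jar | the rooftop: the ammonia bottle, the base flask, the fuel sample]
6. Technician goes back to the basement with the ammonia bottle.  [the basement: the ammonia bottle, the ether can, the oxidiser, the peroxide, the solvent jar | the rooftop: the base flask, the fuel sample]
7. Technician goes to the rooftop with the ether can.  [the basement: the ammonia bottle, the oxidiser, the peroxide, the solvent jar | the rooftop: the base flask, the ether can, the fuel sample]
8. Technician goes back to the basement alone.  [the basement: the ammonia bottle, the oxidiser, the peroxide, the solvent jar | the rooftop: the base flask, the ether can, the fuel sample]
9. Technician goes to the rooftop with the solvent jar.  [the basement: the ammonia bottle, the oxidiser, the peroxide | the rooftop: the base flask, the ether can, the fuel sample, the solvent jar]
10. Technician goes back to the basement alone.  [the basement: the ammonia bottle, the oxidiser, the peroxide | the rooftop: the base flask, the ether can, the fuel sample, the solvent jar]
11. Technician goes to the rooftop with the peroxide.  [the basement: the ammonia bottle, the oxidiser | the rooftop: the base flask, the ether can, the fuel sample, the peroxide, the solvent jar]
12. Technician goes back to the basement alone.  [the basement: the ammonia bottle, the oxidiser | the rooftop: the base flask, the ether can, the fuel sample, the peroxide, the solvent jar]
13. Technician goes to the rooftop with the oxidiser.  [the basement: the ammonia bottle | the rooftop: the base flask, the ether can, the fuel sample, the oxidiser, the peroxide, the solvent jar]
14. Technician goes back to the basement alone.  [the basement: the ammonia bottle | the rooftop: the base flask, the ether can, the fuel sample, the oxidiser, the peroxide, the solvent jar]
15. Technician goes to the rooftop with the ammonia bottle.  [the basement: — | the rooftop: the ammonia bottle, the base flask, the ether can, the fuel sample, the oxidiser, the peroxide, the solvent jar]

Yes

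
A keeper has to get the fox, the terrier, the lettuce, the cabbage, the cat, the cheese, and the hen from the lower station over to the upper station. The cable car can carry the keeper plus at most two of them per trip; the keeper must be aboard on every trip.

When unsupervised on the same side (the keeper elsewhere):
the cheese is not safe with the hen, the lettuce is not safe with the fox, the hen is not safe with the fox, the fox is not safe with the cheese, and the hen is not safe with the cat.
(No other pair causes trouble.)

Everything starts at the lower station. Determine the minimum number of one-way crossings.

Counting alone: the keeper can take at most 2 across per trip to the upper station, so moving all 7 needs at least 4 loaded trips out, with a return between consecutive ones — at least 7 crossings.
The safety rule pushes this higher. Following every safe sequence of crossings, the most of the 7 that can be at the upper station as the cable car arrives there on crossings 7, 9 is 5, 6 respectively — never all 7.
So no plan with fewer than 11 crossings exists, and this one achieves 11:
1. Keeper goes to the upper station with the fox and the hen.
2. Keeper goes back to the lower station with the fox.
3. Keeper goes to the upper station with the fox and the terrier.
4. Keeper goes back to the lower station with the fox.
5. Keeper goes to the upper station with the fox and the lettuce.
6. Keeper goes back to the lower station with the fox.
7. Keeper goes to the upper station with the cabbage and the fox.
8. Keeper goes back to the lower station with the fox.
9. Keeper goes to the upper station with the cat and the cheese.
10. Keeper goes back to the lower station with the hen.
11. Keeper goes to the upper station with the fox and the hen.

11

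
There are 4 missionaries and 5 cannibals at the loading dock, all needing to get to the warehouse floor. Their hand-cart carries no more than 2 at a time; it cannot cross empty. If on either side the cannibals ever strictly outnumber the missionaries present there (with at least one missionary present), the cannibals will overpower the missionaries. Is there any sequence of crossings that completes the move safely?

No

The cannibals already outnumber the missionaries at the loading dock before anyone moves, so the starting position itself is disallowed.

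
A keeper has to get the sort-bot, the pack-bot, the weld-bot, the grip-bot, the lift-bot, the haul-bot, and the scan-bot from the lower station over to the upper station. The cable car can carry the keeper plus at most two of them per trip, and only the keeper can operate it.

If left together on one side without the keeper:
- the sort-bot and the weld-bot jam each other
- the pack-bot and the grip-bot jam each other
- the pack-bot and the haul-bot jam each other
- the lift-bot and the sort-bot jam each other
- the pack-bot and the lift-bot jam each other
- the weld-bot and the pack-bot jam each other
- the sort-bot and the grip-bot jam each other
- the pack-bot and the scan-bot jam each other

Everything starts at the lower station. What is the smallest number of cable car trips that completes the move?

Counting alone: the keeper can take at most 2 across per trip to the upper station, so moving all 7 needs at least 4 loaded trips out, with a return between consecutive ones — at least 7 crossings.
The safety rule pushes this higher. Following every safe sequence of crossings, the most of the 7 that can be at the upper station as the cable car arrives there on crossing 7 is 5 — never all 7.
So no plan with fewer than 9 crossings exists, and this one achieves 9:
1. Keeper goes to the upper station with the pack-bot and the sort-bot.
2. Keeper goes back to the lower station alone.
3. Keeper goes to the upper station with the grip-bot and the weld-bot.
4. Keeper goes back to the lower station with the pack-bot and the sort-bot.
5. Keeper goes to the upper station with the lift-bot and the pack-bot.
6. Keeper goes back to the lower station with the pack-bot.
7. Keeper goes to the upper station with the haul-bot and the scan-bot.
8. Keeper goes back to the lower station alone.
9. Keeper goes to the upper station with the pack-bot and the sort-bot.

9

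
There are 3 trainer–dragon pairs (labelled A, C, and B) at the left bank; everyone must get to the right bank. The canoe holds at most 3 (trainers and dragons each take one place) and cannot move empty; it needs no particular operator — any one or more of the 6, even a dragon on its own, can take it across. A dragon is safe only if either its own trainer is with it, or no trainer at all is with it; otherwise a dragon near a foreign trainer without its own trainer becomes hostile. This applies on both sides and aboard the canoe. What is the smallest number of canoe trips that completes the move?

5

Counting alone: each trip to the right bank takes at most 3 across and each return brings at least 1 back, so after t trips out (and t−1 returns) at most 3t − (t−1) of the 6 are across; that first reaches 6 at t = 3, so at least 5 crossings are needed.
The plan below uses exactly 5 crossings, so it is optimal:
1. dragon A and trainer A cross → the right bank.
2. trainer A crosses ← the left bank.
3. trainer A, trainer B, and trainer C cross → the right bank.
4. dragon A crosses ← the left bank.
5. dragon A, dragon B, and dragon C cross → the right bank.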